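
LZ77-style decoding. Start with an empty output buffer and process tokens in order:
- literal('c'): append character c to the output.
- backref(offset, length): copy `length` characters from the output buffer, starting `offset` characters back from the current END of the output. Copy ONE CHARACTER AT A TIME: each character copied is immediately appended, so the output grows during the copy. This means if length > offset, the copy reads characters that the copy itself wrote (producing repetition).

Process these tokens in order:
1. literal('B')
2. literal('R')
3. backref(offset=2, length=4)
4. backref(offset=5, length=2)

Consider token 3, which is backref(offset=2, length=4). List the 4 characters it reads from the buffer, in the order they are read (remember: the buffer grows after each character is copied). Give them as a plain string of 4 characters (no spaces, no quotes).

Token 1: literal('B'). Output: "B"
Token 2: literal('R'). Output: "BR"
Token 3: backref(off=2, len=4). Buffer before: "BR" (len 2)
  byte 1: read out[0]='B', append. Buffer now: "BRB"
  byte 2: read out[1]='R', append. Buffer now: "BRBR"
  byte 3: read out[2]='B', append. Buffer now: "BRBRB"
  byte 4: read out[3]='R', append. Buffer now: "BRBRBR"

Answer: BRBR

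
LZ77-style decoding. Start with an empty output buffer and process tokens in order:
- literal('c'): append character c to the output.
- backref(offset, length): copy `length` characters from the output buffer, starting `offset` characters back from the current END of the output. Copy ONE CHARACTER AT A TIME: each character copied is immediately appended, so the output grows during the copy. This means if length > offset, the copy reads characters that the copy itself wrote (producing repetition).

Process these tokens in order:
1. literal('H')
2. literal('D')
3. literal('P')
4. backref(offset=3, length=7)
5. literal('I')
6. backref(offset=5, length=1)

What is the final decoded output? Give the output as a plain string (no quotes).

Token 1: literal('H'). Output: "H"
Token 2: literal('D'). Output: "HD"
Token 3: literal('P'). Output: "HDP"
Token 4: backref(off=3, len=7) (overlapping!). Copied 'HDPHDPH' from pos 0. Output: "HDPHDPHDPH"
Token 5: literal('I'). Output: "HDPHDPHDPHI"
Token 6: backref(off=5, len=1). Copied 'H' from pos 6. Output: "HDPHDPHDPHIH"

Answer: HDPHDPHDPHIH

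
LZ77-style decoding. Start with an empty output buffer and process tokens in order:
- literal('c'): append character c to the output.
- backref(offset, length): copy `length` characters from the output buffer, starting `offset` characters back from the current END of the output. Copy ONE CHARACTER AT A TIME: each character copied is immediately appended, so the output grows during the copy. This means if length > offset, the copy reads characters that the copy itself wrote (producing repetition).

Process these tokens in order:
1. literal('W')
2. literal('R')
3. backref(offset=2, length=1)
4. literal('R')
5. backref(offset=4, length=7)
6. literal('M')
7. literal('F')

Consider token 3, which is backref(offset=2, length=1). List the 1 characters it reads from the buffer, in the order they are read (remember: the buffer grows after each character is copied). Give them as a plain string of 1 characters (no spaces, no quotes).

Token 1: literal('W'). Output: "W"
Token 2: literal('R'). Output: "WR"
Token 3: backref(off=2, len=1). Buffer before: "WR" (len 2)
  byte 1: read out[0]='W', append. Buffer now: "WRW"

Answer: W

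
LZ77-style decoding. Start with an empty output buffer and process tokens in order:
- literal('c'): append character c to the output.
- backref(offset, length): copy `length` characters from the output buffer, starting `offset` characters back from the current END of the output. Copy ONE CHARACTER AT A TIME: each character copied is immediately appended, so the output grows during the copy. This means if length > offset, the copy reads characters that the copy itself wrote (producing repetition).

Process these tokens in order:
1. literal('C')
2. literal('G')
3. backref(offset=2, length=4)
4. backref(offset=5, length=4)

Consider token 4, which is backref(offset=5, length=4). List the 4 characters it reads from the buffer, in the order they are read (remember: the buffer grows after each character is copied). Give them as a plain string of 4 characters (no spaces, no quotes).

Answer: GCGC

Derivation:
Token 1: literal('C'). Output: "C"
Token 2: literal('G'). Output: "CG"
Token 3: backref(off=2, len=4) (overlapping!). Copied 'CGCG' from pos 0. Output: "CGCGCG"
Token 4: backref(off=5, len=4). Buffer before: "CGCGCG" (len 6)
  byte 1: read out[1]='G', append. Buffer now: "CGCGCGG"
  byte 2: read out[2]='C', append. Buffer now: "CGCGCGGC"
  byte 3: read out[3]='G', append. Buffer now: "CGCGCGGCG"
  byte 4: read out[4]='C', append. Buffer now: "CGCGCGGCGC"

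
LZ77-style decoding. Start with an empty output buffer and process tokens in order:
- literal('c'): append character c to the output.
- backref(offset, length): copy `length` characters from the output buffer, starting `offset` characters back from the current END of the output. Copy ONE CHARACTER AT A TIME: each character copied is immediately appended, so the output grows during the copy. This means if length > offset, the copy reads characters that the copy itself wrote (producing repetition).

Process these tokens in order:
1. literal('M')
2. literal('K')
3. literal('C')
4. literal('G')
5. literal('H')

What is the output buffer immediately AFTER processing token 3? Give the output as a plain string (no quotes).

Answer: MKC

Derivation:
Token 1: literal('M'). Output: "M"
Token 2: literal('K'). Output: "MK"
Token 3: literal('C'). Output: "MKC"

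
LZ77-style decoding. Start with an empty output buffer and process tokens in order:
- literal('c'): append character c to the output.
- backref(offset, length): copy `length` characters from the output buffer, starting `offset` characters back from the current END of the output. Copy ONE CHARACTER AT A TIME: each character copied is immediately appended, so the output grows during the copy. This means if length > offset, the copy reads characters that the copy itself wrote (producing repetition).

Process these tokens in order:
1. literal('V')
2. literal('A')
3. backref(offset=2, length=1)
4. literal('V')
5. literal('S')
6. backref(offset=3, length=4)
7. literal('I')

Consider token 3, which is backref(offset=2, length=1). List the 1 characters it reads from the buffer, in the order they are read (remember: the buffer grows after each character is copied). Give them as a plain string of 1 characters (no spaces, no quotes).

Answer: V

Derivation:
Token 1: literal('V'). Output: "V"
Token 2: literal('A'). Output: "VA"
Token 3: backref(off=2, len=1). Buffer before: "VA" (len 2)
  byte 1: read out[0]='V', append. Buffer now: "VAV"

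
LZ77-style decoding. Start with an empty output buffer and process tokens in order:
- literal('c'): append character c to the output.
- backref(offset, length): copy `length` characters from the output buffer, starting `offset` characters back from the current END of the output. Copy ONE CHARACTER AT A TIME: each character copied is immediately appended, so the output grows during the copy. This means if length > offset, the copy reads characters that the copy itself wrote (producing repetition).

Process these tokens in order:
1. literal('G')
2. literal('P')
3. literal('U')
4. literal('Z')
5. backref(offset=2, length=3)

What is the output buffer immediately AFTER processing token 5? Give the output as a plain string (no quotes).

Token 1: literal('G'). Output: "G"
Token 2: literal('P'). Output: "GP"
Token 3: literal('U'). Output: "GPU"
Token 4: literal('Z'). Output: "GPUZ"
Token 5: backref(off=2, len=3) (overlapping!). Copied 'UZU' from pos 2. Output: "GPUZUZU"

Answer: GPUZUZU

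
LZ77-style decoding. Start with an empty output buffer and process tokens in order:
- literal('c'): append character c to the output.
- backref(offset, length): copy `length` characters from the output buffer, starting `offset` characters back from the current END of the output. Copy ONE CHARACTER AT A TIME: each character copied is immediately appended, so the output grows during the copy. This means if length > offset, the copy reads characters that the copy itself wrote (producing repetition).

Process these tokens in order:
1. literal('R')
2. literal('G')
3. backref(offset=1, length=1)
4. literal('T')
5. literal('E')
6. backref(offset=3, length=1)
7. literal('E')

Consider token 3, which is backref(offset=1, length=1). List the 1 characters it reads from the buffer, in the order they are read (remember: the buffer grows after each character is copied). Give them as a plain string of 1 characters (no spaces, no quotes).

Answer: G

Derivation:
Token 1: literal('R'). Output: "R"
Token 2: literal('G'). Output: "RG"
Token 3: backref(off=1, len=1). Buffer before: "RG" (len 2)
  byte 1: read out[1]='G', append. Buffer now: "RGG"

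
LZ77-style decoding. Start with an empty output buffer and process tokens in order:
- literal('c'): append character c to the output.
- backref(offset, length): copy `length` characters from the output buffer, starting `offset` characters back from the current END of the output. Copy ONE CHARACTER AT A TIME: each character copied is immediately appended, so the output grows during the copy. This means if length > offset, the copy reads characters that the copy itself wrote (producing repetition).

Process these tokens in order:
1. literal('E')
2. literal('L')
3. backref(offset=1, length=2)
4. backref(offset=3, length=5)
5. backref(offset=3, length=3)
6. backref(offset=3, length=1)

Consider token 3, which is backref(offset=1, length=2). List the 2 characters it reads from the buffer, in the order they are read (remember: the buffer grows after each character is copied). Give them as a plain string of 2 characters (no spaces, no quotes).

Token 1: literal('E'). Output: "E"
Token 2: literal('L'). Output: "EL"
Token 3: backref(off=1, len=2). Buffer before: "EL" (len 2)
  byte 1: read out[1]='L', append. Buffer now: "ELL"
  byte 2: read out[2]='L', append. Buffer now: "ELLL"

Answer: LL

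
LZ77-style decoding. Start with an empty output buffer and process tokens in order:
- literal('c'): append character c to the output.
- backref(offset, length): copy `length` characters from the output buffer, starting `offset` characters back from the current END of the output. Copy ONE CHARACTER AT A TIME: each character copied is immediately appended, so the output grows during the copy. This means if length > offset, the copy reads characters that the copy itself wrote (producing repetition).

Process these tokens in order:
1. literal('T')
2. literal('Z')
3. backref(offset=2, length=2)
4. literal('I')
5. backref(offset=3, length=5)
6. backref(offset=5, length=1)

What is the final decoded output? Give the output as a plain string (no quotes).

Token 1: literal('T'). Output: "T"
Token 2: literal('Z'). Output: "TZ"
Token 3: backref(off=2, len=2). Copied 'TZ' from pos 0. Output: "TZTZ"
Token 4: literal('I'). Output: "TZTZI"
Token 5: backref(off=3, len=5) (overlapping!). Copied 'TZITZ' from pos 2. Output: "TZTZITZITZ"
Token 6: backref(off=5, len=1). Copied 'T' from pos 5. Output: "TZTZITZITZT"

Answer: TZTZITZITZT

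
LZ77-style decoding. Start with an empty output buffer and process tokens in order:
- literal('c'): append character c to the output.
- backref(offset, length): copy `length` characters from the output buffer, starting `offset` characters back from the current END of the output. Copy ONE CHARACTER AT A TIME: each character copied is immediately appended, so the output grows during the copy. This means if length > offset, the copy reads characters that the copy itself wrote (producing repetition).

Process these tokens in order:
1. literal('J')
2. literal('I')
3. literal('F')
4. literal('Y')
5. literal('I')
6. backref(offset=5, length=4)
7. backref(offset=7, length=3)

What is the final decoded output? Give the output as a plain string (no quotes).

Token 1: literal('J'). Output: "J"
Token 2: literal('I'). Output: "JI"
Token 3: literal('F'). Output: "JIF"
Token 4: literal('Y'). Output: "JIFY"
Token 5: literal('I'). Output: "JIFYI"
Token 6: backref(off=5, len=4). Copied 'JIFY' from pos 0. Output: "JIFYIJIFY"
Token 7: backref(off=7, len=3). Copied 'FYI' from pos 2. Output: "JIFYIJIFYFYI"

Answer: JIFYIJIFYFYI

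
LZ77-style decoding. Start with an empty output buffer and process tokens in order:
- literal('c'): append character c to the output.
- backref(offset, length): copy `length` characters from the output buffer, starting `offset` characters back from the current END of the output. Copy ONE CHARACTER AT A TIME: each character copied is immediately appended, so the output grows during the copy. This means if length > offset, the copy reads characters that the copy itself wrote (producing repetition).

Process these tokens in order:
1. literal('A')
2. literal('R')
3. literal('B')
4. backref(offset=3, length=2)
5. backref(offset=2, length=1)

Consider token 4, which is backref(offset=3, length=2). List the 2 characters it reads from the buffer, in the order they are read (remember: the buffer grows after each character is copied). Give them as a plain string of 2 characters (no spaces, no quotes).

Token 1: literal('A'). Output: "A"
Token 2: literal('R'). Output: "AR"
Token 3: literal('B'). Output: "ARB"
Token 4: backref(off=3, len=2). Buffer before: "ARB" (len 3)
  byte 1: read out[0]='A', append. Buffer now: "ARBA"
  byte 2: read out[1]='R', append. Buffer now: "ARBAR"

Answer: AR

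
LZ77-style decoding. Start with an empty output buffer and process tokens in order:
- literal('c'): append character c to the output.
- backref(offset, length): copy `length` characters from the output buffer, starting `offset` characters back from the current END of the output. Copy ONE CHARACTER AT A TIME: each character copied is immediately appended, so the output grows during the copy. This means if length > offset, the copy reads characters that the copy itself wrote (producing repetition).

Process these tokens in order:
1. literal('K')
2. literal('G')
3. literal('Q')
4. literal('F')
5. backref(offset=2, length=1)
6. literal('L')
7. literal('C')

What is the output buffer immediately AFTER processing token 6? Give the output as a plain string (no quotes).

Answer: KGQFQL

Derivation:
Token 1: literal('K'). Output: "K"
Token 2: literal('G'). Output: "KG"
Token 3: literal('Q'). Output: "KGQ"
Token 4: literal('F'). Output: "KGQF"
Token 5: backref(off=2, len=1). Copied 'Q' from pos 2. Output: "KGQFQ"
Token 6: literal('L'). Output: "KGQFQL"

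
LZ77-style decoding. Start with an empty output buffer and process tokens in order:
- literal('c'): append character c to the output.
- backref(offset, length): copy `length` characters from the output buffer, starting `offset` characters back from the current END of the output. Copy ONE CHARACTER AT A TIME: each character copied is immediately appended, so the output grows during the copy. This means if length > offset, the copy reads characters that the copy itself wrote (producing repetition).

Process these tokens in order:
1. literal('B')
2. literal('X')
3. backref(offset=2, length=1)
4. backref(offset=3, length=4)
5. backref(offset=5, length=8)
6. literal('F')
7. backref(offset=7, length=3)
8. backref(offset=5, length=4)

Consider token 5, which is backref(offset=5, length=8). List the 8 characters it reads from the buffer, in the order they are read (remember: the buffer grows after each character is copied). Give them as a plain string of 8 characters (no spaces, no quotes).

Answer: BBXBBBBX

Derivation:
Token 1: literal('B'). Output: "B"
Token 2: literal('X'). Output: "BX"
Token 3: backref(off=2, len=1). Copied 'B' from pos 0. Output: "BXB"
Token 4: backref(off=3, len=4) (overlapping!). Copied 'BXBB' from pos 0. Output: "BXBBXBB"
Token 5: backref(off=5, len=8). Buffer before: "BXBBXBB" (len 7)
  byte 1: read out[2]='B', append. Buffer now: "BXBBXBBB"
  byte 2: read out[3]='B', append. Buffer now: "BXBBXBBBB"
  byte 3: read out[4]='X', append. Buffer now: "BXBBXBBBBX"
  byte 4: read out[5]='B', append. Buffer now: "BXBBXBBBBXB"
  byte 5: read out[6]='B', append. Buffer now: "BXBBXBBBBXBB"
  byte 6: read out[7]='B', append. Buffer now: "BXBBXBBBBXBBB"
  byte 7: read out[8]='B', append. Buffer now: "BXBBXBBBBXBBBB"
  byte 8: read out[9]='X', append. Buffer now: "BXBBXBBBBXBBBBX"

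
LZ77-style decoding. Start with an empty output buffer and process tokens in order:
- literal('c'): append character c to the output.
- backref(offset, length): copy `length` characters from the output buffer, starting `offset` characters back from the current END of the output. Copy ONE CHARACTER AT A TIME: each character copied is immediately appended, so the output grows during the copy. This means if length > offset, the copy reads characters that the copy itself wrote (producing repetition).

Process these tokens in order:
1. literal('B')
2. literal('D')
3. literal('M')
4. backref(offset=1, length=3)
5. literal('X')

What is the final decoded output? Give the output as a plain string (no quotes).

Answer: BDMMMMX

Derivation:
Token 1: literal('B'). Output: "B"
Token 2: literal('D'). Output: "BD"
Token 3: literal('M'). Output: "BDM"
Token 4: backref(off=1, len=3) (overlapping!). Copied 'MMM' from pos 2. Output: "BDMMMM"
Token 5: literal('X'). Output: "BDMMMMX"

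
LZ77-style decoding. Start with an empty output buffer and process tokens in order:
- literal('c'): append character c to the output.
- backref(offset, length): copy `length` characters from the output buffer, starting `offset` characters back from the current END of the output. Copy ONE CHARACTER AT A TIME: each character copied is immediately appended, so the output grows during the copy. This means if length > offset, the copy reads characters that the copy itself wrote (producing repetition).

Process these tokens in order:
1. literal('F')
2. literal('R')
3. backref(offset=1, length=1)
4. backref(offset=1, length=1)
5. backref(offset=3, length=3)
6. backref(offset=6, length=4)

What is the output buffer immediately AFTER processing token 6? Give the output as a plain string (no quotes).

Token 1: literal('F'). Output: "F"
Token 2: literal('R'). Output: "FR"
Token 3: backref(off=1, len=1). Copied 'R' from pos 1. Output: "FRR"
Token 4: backref(off=1, len=1). Copied 'R' from pos 2. Output: "FRRR"
Token 5: backref(off=3, len=3). Copied 'RRR' from pos 1. Output: "FRRRRRR"
Token 6: backref(off=6, len=4). Copied 'RRRR' from pos 1. Output: "FRRRRRRRRRR"

Answer: FRRRRRRRRRR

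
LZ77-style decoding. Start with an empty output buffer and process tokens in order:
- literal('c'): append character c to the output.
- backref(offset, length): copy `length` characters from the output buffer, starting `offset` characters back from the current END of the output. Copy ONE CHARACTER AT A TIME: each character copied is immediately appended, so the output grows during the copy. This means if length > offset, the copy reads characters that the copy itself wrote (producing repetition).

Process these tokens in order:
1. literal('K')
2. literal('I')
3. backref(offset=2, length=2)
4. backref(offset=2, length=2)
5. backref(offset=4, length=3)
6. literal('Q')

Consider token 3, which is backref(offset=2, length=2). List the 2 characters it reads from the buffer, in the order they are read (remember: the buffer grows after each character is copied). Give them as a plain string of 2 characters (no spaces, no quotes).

Answer: KI

Derivation:
Token 1: literal('K'). Output: "K"
Token 2: literal('I'). Output: "KI"
Token 3: backref(off=2, len=2). Buffer before: "KI" (len 2)
  byte 1: read out[0]='K', append. Buffer now: "KIK"
  byte 2: read out[1]='I', append. Buffer now: "KIKI"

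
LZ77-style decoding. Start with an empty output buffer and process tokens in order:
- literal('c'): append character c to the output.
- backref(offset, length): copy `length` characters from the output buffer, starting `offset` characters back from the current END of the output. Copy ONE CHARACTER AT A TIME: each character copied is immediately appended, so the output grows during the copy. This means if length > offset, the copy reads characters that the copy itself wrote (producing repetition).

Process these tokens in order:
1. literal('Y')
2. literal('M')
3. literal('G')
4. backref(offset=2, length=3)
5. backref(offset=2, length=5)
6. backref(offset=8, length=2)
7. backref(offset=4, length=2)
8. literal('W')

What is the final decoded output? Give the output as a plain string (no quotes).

Token 1: literal('Y'). Output: "Y"
Token 2: literal('M'). Output: "YM"
Token 3: literal('G'). Output: "YMG"
Token 4: backref(off=2, len=3) (overlapping!). Copied 'MGM' from pos 1. Output: "YMGMGM"
Token 5: backref(off=2, len=5) (overlapping!). Copied 'GMGMG' from pos 4. Output: "YMGMGMGMGMG"
Token 6: backref(off=8, len=2). Copied 'MG' from pos 3. Output: "YMGMGMGMGMGMG"
Token 7: backref(off=4, len=2). Copied 'MG' from pos 9. Output: "YMGMGMGMGMGMGMG"
Token 8: literal('W'). Output: "YMGMGMGMGMGMGMGW"

Answer: YMGMGMGMGMGMGMGW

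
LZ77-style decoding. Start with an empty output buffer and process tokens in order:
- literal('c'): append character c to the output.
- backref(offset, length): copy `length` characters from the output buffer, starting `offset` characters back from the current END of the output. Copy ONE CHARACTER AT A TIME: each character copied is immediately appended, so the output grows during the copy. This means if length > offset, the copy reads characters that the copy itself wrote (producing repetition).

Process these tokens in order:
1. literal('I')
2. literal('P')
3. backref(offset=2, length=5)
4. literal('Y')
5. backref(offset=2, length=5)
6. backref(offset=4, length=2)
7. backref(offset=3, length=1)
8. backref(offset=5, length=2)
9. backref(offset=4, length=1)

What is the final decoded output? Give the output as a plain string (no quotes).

Answer: IPIPIPIYIYIYIYIIYII

Derivation:
Token 1: literal('I'). Output: "I"
Token 2: literal('P'). Output: "IP"
Token 3: backref(off=2, len=5) (overlapping!). Copied 'IPIPI' from pos 0. Output: "IPIPIPI"
Token 4: literal('Y'). Output: "IPIPIPIY"
Token 5: backref(off=2, len=5) (overlapping!). Copied 'IYIYI' from pos 6. Output: "IPIPIPIYIYIYI"
Token 6: backref(off=4, len=2). Copied 'YI' from pos 9. Output: "IPIPIPIYIYIYIYI"
Token 7: backref(off=3, len=1). Copied 'I' from pos 12. Output: "IPIPIPIYIYIYIYII"
Token 8: backref(off=5, len=2). Copied 'YI' from pos 11. Output: "IPIPIPIYIYIYIYIIYI"
Token 9: backref(off=4, len=1). Copied 'I' from pos 14. Output: "IPIPIPIYIYIYIYIIYII"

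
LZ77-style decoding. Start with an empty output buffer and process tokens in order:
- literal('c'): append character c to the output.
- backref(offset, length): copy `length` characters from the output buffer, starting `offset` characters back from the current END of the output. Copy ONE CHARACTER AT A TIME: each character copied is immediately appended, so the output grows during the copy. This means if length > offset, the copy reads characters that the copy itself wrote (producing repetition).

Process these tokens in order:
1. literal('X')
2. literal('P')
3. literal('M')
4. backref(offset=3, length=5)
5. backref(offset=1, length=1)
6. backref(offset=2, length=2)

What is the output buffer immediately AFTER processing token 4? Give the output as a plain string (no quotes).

Answer: XPMXPMXP

Derivation:
Token 1: literal('X'). Output: "X"
Token 2: literal('P'). Output: "XP"
Token 3: literal('M'). Output: "XPM"
Token 4: backref(off=3, len=5) (overlapping!). Copied 'XPMXP' from pos 0. Output: "XPMXPMXP"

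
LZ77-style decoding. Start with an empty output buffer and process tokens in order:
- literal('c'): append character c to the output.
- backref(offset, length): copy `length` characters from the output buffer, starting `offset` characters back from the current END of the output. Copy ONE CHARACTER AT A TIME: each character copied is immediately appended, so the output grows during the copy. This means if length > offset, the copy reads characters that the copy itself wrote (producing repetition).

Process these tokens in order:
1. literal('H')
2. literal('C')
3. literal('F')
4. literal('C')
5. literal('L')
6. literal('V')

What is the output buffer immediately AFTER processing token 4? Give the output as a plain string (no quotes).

Token 1: literal('H'). Output: "H"
Token 2: literal('C'). Output: "HC"
Token 3: literal('F'). Output: "HCF"
Token 4: literal('C'). Output: "HCFC"

Answer: HCFC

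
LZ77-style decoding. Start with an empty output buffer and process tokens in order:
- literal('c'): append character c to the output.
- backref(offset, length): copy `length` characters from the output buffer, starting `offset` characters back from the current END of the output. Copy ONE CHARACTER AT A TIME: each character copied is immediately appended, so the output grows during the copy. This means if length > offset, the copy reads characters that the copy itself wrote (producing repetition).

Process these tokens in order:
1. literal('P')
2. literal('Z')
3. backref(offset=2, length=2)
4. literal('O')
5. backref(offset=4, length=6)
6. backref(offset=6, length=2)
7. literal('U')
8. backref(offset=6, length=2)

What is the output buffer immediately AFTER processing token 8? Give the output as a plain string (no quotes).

Answer: PZPZOZPZOZPZPUOZ

Derivation:
Token 1: literal('P'). Output: "P"
Token 2: literal('Z'). Output: "PZ"
Token 3: backref(off=2, len=2). Copied 'PZ' from pos 0. Output: "PZPZ"
Token 4: literal('O'). Output: "PZPZO"
Token 5: backref(off=4, len=6) (overlapping!). Copied 'ZPZOZP' from pos 1. Output: "PZPZOZPZOZP"
Token 6: backref(off=6, len=2). Copied 'ZP' from pos 5. Output: "PZPZOZPZOZPZP"
Token 7: literal('U'). Output: "PZPZOZPZOZPZPU"
Token 8: backref(off=6, len=2). Copied 'OZ' from pos 8. Output: "PZPZOZPZOZPZPUOZ"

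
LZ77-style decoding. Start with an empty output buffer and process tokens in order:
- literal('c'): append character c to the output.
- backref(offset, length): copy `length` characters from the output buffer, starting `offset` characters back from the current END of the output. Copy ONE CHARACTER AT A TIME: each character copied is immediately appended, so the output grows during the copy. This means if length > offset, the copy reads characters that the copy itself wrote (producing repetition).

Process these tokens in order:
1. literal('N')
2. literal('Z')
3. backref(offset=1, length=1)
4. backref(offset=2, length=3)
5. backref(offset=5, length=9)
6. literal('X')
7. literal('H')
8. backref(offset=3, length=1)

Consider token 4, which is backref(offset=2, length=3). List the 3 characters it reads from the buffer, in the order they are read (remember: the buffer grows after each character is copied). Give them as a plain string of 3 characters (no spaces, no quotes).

Token 1: literal('N'). Output: "N"
Token 2: literal('Z'). Output: "NZ"
Token 3: backref(off=1, len=1). Copied 'Z' from pos 1. Output: "NZZ"
Token 4: backref(off=2, len=3). Buffer before: "NZZ" (len 3)
  byte 1: read out[1]='Z', append. Buffer now: "NZZZ"
  byte 2: read out[2]='Z', append. Buffer now: "NZZZZ"
  byte 3: read out[3]='Z', append. Buffer now: "NZZZZZ"

Answer: ZZZ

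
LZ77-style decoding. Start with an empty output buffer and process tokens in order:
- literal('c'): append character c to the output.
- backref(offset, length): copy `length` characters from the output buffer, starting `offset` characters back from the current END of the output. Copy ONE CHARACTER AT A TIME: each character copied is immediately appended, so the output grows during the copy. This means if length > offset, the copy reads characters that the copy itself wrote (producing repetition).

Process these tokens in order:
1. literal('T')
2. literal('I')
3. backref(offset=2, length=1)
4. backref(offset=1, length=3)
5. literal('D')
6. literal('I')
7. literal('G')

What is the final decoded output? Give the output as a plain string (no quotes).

Token 1: literal('T'). Output: "T"
Token 2: literal('I'). Output: "TI"
Token 3: backref(off=2, len=1). Copied 'T' from pos 0. Output: "TIT"
Token 4: backref(off=1, len=3) (overlapping!). Copied 'TTT' from pos 2. Output: "TITTTT"
Token 5: literal('D'). Output: "TITTTTD"
Token 6: literal('I'). Output: "TITTTTDI"
Token 7: literal('G'). Output: "TITTTTDIG"

Answer: TITTTTDIG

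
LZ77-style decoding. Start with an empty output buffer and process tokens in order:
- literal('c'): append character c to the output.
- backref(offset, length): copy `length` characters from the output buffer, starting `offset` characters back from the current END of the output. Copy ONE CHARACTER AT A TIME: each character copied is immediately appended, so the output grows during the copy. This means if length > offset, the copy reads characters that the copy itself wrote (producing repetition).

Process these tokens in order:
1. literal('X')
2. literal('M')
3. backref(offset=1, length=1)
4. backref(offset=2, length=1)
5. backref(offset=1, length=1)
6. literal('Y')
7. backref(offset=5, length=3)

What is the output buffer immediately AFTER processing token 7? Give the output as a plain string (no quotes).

Answer: XMMMMYMMM

Derivation:
Token 1: literal('X'). Output: "X"
Token 2: literal('M'). Output: "XM"
Token 3: backref(off=1, len=1). Copied 'M' from pos 1. Output: "XMM"
Token 4: backref(off=2, len=1). Copied 'M' from pos 1. Output: "XMMM"
Token 5: backref(off=1, len=1). Copied 'M' from pos 3. Output: "XMMMM"
Token 6: literal('Y'). Output: "XMMMMY"
Token 7: backref(off=5, len=3). Copied 'MMM' from pos 1. Output: "XMMMMYMMM"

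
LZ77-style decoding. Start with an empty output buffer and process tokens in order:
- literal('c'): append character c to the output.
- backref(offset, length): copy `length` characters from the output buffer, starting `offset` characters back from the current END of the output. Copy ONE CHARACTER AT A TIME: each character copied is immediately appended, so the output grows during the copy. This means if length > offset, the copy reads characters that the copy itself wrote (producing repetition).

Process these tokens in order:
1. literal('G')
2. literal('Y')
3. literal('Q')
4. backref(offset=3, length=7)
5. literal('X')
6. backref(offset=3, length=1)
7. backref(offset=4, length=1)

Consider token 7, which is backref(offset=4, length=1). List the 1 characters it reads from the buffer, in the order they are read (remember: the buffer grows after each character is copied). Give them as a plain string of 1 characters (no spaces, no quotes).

Answer: Q

Derivation:
Token 1: literal('G'). Output: "G"
Token 2: literal('Y'). Output: "GY"
Token 3: literal('Q'). Output: "GYQ"
Token 4: backref(off=3, len=7) (overlapping!). Copied 'GYQGYQG' from pos 0. Output: "GYQGYQGYQG"
Token 5: literal('X'). Output: "GYQGYQGYQGX"
Token 6: backref(off=3, len=1). Copied 'Q' from pos 8. Output: "GYQGYQGYQGXQ"
Token 7: backref(off=4, len=1). Buffer before: "GYQGYQGYQGXQ" (len 12)
  byte 1: read out[8]='Q', append. Buffer now: "GYQGYQGYQGXQQ"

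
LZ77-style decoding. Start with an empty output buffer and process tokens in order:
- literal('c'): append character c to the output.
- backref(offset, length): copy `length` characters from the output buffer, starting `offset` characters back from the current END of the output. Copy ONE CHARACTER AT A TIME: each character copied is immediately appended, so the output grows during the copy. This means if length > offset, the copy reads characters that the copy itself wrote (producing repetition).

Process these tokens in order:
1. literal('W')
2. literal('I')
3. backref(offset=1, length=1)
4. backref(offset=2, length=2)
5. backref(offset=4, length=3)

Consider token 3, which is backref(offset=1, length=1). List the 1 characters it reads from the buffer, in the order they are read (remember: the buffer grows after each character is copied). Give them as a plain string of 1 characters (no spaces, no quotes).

Answer: I

Derivation:
Token 1: literal('W'). Output: "W"
Token 2: literal('I'). Output: "WI"
Token 3: backref(off=1, len=1). Buffer before: "WI" (len 2)
  byte 1: read out[1]='I', append. Buffer now: "WII"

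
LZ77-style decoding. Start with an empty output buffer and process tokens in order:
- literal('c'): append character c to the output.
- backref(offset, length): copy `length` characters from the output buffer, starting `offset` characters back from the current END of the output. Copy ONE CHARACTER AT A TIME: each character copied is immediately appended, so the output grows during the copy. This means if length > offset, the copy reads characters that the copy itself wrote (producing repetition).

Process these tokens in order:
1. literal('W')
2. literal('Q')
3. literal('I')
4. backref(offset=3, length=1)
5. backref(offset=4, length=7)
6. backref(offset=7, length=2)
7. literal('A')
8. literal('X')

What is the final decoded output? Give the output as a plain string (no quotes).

Token 1: literal('W'). Output: "W"
Token 2: literal('Q'). Output: "WQ"
Token 3: literal('I'). Output: "WQI"
Token 4: backref(off=3, len=1). Copied 'W' from pos 0. Output: "WQIW"
Token 5: backref(off=4, len=7) (overlapping!). Copied 'WQIWWQI' from pos 0. Output: "WQIWWQIWWQI"
Token 6: backref(off=7, len=2). Copied 'WQ' from pos 4. Output: "WQIWWQIWWQIWQ"
Token 7: literal('A'). Output: "WQIWWQIWWQIWQA"
Token 8: literal('X'). Output: "WQIWWQIWWQIWQAX"

Answer: WQIWWQIWWQIWQAX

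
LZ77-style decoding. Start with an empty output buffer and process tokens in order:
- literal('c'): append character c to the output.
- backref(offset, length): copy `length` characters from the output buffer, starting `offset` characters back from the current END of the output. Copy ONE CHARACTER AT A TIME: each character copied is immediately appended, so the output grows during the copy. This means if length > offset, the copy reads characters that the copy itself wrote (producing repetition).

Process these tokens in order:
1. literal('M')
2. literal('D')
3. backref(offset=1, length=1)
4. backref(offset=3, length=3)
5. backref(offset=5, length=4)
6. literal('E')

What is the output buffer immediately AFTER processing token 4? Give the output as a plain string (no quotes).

Answer: MDDMDD

Derivation:
Token 1: literal('M'). Output: "M"
Token 2: literal('D'). Output: "MD"
Token 3: backref(off=1, len=1). Copied 'D' from pos 1. Output: "MDD"
Token 4: backref(off=3, len=3). Copied 'MDD' from pos 0. Output: "MDDMDD"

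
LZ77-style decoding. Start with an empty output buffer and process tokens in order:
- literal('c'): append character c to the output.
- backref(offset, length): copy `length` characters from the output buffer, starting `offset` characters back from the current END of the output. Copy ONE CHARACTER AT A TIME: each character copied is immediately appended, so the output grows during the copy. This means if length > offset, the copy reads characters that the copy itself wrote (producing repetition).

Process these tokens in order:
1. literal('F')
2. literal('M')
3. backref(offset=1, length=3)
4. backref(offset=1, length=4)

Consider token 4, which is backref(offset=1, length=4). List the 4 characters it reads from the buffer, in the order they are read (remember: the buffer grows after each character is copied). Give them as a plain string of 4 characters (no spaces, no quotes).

Answer: MMMM

Derivation:
Token 1: literal('F'). Output: "F"
Token 2: literal('M'). Output: "FM"
Token 3: backref(off=1, len=3) (overlapping!). Copied 'MMM' from pos 1. Output: "FMMMM"
Token 4: backref(off=1, len=4). Buffer before: "FMMMM" (len 5)
  byte 1: read out[4]='M', append. Buffer now: "FMMMMM"
  byte 2: read out[5]='M', append. Buffer now: "FMMMMMM"
  byte 3: read out[6]='M', append. Buffer now: "FMMMMMMM"
  byte 4: read out[7]='M', append. Buffer now: "FMMMMMMMM"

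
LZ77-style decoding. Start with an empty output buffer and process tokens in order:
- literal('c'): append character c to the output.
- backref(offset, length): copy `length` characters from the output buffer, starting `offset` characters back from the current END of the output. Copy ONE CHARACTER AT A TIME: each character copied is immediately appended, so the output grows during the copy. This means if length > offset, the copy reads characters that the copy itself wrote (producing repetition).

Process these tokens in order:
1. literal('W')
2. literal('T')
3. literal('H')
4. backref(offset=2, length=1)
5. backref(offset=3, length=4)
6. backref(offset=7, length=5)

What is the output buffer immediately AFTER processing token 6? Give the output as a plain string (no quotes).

Token 1: literal('W'). Output: "W"
Token 2: literal('T'). Output: "WT"
Token 3: literal('H'). Output: "WTH"
Token 4: backref(off=2, len=1). Copied 'T' from pos 1. Output: "WTHT"
Token 5: backref(off=3, len=4) (overlapping!). Copied 'THTT' from pos 1. Output: "WTHTTHTT"
Token 6: backref(off=7, len=5). Copied 'THTTH' from pos 1. Output: "WTHTTHTTTHTTH"

Answer: WTHTTHTTTHTTH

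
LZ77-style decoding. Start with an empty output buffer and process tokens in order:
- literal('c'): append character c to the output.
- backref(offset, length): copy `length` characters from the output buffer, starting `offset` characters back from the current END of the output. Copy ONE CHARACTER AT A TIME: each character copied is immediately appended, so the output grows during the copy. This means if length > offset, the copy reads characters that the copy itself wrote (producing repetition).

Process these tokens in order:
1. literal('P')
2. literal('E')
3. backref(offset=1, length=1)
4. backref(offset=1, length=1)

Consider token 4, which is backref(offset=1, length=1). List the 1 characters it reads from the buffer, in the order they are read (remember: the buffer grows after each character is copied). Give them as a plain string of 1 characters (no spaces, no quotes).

Answer: E

Derivation:
Token 1: literal('P'). Output: "P"
Token 2: literal('E'). Output: "PE"
Token 3: backref(off=1, len=1). Copied 'E' from pos 1. Output: "PEE"
Token 4: backref(off=1, len=1). Buffer before: "PEE" (len 3)
  byte 1: read out[2]='E', append. Buffer now: "PEEE"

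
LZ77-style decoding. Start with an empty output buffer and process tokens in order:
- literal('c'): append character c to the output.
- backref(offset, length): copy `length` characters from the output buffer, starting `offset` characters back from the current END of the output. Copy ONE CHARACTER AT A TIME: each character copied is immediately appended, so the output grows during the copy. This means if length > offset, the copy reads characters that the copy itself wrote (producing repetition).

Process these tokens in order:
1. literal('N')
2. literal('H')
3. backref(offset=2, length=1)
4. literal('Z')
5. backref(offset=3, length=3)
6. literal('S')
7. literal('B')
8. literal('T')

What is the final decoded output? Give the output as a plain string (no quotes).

Answer: NHNZHNZSBT

Derivation:
Token 1: literal('N'). Output: "N"
Token 2: literal('H'). Output: "NH"
Token 3: backref(off=2, len=1). Copied 'N' from pos 0. Output: "NHN"
Token 4: literal('Z'). Output: "NHNZ"
Token 5: backref(off=3, len=3). Copied 'HNZ' from pos 1. Output: "NHNZHNZ"
Token 6: literal('S'). Output: "NHNZHNZS"
Token 7: literal('B'). Output: "NHNZHNZSB"
Token 8: literal('T'). Output: "NHNZHNZSBT"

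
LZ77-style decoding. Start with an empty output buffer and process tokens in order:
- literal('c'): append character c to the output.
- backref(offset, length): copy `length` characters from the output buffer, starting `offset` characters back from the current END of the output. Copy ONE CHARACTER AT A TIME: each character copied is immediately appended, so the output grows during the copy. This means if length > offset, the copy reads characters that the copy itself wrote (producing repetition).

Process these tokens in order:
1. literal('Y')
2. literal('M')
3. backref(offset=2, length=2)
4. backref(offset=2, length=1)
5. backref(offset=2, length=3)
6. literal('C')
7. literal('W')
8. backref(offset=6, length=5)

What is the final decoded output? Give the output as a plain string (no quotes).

Token 1: literal('Y'). Output: "Y"
Token 2: literal('M'). Output: "YM"
Token 3: backref(off=2, len=2). Copied 'YM' from pos 0. Output: "YMYM"
Token 4: backref(off=2, len=1). Copied 'Y' from pos 2. Output: "YMYMY"
Token 5: backref(off=2, len=3) (overlapping!). Copied 'MYM' from pos 3. Output: "YMYMYMYM"
Token 6: literal('C'). Output: "YMYMYMYMC"
Token 7: literal('W'). Output: "YMYMYMYMCW"
Token 8: backref(off=6, len=5). Copied 'YMYMC' from pos 4. Output: "YMYMYMYMCWYMYMC"

Answer: YMYMYMYMCWYMYMC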